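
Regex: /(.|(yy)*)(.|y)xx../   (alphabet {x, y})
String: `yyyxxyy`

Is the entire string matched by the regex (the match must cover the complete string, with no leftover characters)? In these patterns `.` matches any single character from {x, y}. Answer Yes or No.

Yes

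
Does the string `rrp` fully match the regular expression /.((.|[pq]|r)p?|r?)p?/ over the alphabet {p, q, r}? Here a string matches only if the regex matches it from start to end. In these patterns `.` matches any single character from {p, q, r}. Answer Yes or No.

Yes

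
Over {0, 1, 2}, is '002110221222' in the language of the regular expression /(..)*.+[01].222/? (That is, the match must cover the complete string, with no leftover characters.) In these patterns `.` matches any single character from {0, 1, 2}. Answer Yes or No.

No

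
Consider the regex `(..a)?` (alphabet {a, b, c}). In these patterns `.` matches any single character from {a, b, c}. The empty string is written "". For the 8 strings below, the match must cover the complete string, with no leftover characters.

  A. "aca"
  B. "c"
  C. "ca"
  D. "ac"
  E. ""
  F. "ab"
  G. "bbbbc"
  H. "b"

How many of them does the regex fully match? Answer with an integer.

2

A. "aca" → match
B. "c" → no match
C. "ca" → no match
D. "ac" → no match
E. "" → match
F. "ab" → no match
G. "bbbbc" → no match
H. "b" → no match
Total matched: 2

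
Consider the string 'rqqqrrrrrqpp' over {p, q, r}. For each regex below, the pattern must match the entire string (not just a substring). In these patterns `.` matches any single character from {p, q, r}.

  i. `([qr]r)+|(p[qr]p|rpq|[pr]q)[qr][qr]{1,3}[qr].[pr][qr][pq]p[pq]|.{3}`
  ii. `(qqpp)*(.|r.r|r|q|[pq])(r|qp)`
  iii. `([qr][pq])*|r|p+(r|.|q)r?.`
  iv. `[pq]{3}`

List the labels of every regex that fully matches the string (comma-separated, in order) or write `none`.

i → match
ii → no match
iii → no match
iv → no match

i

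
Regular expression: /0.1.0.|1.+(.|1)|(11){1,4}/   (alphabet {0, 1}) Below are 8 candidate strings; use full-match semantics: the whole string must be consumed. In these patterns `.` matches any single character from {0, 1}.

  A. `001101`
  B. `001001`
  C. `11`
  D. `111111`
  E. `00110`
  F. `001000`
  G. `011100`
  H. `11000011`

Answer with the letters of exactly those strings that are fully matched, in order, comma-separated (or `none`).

A. `001101` → match
B. `001001` → match
C. `11` → match
D. `111111` → match
E. `00110` → no match
F. `001000` → match
G. `011100` → match
H. `11000011` → match

A, B, C, D, F, G, H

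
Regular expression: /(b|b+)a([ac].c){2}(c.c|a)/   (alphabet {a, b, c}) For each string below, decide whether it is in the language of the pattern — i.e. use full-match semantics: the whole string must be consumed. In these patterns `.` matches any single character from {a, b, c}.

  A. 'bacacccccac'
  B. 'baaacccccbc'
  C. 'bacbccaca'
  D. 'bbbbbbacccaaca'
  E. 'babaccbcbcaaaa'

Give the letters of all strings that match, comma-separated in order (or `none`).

A. 'bacacccccac' → match
B. 'baaacccccbc' → match
C. 'bacbccaca' → match
D → match
E → no match

A, B, C, D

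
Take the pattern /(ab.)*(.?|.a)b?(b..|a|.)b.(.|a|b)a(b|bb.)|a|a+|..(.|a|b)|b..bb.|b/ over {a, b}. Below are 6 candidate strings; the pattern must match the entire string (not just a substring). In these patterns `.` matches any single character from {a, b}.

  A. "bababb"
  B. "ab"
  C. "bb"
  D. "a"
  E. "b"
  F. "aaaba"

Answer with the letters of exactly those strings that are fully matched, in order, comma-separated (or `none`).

A → no match
B → no match
C → no match
D → match
E → match
F → no match

D, E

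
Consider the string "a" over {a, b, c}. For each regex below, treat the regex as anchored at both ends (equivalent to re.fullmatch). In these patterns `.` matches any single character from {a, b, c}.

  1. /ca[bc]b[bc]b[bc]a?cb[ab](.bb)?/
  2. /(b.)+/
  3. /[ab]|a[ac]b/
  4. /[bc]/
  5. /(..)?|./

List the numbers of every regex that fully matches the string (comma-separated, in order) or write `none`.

1 → no match — must start with "ca"
2 → no match — must start with "b"
3 → match
4 → no match
5 → match

3, 5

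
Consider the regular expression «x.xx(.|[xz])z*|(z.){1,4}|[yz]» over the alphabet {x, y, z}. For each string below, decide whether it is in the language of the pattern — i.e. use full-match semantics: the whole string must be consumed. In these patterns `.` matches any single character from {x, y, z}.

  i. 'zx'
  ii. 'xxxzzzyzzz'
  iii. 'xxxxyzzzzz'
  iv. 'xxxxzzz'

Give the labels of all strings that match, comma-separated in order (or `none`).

i, iii, iv

i. 'zx' → match
ii. 'xxxzzzyzzz' → no match
iii. 'xxxxyzzzzz' → match
iv. 'xxxxzzz' → match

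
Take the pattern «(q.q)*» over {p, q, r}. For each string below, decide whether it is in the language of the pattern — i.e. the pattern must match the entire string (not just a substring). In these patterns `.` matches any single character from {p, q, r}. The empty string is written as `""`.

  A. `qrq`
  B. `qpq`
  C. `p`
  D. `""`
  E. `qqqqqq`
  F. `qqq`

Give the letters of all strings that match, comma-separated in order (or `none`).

A → match
B → match
C → no match
D → match
E → match
F → match

A, B, D, E, F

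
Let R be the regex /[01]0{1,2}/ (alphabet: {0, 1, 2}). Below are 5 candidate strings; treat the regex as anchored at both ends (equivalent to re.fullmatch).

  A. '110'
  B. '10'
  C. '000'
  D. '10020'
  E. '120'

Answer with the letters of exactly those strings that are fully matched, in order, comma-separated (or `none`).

B, C

A → no match
B → match
C → match
D → no match
E → no match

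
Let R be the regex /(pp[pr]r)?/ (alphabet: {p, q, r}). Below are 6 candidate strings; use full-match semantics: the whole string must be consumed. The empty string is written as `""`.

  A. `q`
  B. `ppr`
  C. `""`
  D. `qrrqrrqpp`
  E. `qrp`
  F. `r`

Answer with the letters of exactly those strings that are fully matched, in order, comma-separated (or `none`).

A → no match
B → no match
C → match
D → no match
E → no match
F → no match

C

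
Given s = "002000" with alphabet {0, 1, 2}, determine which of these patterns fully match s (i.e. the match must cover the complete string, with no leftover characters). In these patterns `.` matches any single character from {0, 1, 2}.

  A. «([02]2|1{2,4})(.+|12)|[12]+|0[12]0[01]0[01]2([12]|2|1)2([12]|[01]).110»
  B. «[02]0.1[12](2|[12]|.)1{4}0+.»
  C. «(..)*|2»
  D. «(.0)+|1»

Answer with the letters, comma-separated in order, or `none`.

C, D

A → no match
B → no match
C → match
D → match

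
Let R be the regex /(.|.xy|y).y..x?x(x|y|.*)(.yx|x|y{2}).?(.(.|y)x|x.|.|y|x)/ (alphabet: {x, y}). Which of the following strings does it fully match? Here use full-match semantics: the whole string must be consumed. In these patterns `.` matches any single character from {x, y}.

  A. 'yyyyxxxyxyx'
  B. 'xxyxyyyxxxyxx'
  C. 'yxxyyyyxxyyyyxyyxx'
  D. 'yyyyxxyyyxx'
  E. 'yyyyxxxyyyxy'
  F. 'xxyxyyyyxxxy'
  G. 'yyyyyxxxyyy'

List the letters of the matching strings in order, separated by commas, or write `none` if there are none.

A → match
B → match
C → no match
D → match
E → match
F → no match
G → match

A, B, D, E, G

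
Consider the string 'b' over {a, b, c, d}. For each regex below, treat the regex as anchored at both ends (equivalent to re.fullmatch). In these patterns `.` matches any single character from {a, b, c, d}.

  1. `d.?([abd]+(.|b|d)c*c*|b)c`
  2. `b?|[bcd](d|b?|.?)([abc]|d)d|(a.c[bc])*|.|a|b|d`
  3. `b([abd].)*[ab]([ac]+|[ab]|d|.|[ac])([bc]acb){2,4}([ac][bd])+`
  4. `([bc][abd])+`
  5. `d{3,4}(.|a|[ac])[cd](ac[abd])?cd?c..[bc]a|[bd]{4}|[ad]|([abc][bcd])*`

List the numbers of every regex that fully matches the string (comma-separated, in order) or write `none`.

2

1 → no match — must start with 'd'
2 → match
3 → no match
4 → no match
5 → no match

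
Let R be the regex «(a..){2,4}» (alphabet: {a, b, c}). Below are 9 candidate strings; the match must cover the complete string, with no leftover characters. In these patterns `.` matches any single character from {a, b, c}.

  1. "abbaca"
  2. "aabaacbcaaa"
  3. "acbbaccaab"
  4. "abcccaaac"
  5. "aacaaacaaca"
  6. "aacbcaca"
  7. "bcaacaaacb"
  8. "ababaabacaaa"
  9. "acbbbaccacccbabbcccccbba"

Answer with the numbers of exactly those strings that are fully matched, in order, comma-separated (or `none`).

1

1 → match
2 → no match
3 → no match
4 → no match
5 → no match
6 → no match
7 → no match — must start with "a"
8 → no match
9 → no match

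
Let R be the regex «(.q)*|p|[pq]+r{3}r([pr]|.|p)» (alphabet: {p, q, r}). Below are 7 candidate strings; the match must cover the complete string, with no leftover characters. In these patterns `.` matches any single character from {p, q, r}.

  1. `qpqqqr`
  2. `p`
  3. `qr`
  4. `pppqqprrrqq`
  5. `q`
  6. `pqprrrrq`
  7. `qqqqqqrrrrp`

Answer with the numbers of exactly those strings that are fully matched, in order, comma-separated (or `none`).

1 → no match
2 → match
3 → no match
4 → no match
5 → no match
6 → match
7 → match

2, 6, 7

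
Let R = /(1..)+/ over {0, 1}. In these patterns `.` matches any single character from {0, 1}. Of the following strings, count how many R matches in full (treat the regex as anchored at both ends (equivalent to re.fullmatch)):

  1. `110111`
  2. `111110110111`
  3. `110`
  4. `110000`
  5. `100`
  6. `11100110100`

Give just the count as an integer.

1 → match
2 → match
3 → match
4 → no match
5 → match
6 → no match
Total matched: 4

4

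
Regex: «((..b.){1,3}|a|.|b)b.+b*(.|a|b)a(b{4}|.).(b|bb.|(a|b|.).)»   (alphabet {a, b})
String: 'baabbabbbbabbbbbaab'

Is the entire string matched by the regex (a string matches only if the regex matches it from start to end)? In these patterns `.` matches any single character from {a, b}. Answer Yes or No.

No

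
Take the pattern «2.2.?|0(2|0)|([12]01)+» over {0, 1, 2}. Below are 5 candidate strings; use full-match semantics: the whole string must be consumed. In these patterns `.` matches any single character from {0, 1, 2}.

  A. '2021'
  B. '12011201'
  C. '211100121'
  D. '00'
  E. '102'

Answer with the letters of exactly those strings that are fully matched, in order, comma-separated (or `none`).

A → match
B → no match
C → no match
D → match
E → no match

A, D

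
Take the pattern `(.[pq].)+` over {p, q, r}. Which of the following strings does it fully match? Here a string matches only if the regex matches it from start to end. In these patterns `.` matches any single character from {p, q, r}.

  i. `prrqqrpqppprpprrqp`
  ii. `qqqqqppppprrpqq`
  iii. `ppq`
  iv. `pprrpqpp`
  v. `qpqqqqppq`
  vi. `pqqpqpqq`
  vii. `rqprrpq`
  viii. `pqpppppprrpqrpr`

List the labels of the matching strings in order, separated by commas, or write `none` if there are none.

i → no match
ii → no match
iii → match
iv → no match
v → match
vi → no match
vii → no match
viii → match

iii, v, viii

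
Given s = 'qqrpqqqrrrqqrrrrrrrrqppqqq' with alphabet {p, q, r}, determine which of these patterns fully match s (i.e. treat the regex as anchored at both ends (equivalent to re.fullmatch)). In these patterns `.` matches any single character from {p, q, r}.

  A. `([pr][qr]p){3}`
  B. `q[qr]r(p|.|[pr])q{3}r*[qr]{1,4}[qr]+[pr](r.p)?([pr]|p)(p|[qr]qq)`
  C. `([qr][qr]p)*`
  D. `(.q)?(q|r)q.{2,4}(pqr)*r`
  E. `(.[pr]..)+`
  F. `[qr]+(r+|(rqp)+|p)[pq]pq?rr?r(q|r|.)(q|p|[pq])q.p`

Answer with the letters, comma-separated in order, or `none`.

B

A → no match — must end with 'p'
B → match
C → no match
D → no match — must end with 'r'
E → no match
F → no match — must end with 'p'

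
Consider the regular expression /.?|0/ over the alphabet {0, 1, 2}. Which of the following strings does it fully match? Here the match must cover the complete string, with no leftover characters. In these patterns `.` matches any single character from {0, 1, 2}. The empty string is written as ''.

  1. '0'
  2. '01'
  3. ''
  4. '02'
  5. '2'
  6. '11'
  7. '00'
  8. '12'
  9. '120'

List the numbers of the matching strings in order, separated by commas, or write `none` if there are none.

1, 3, 5

1 → match
2 → no match
3 → match
4 → no match
5 → match
6 → no match
7 → no match
8 → no match
9 → no match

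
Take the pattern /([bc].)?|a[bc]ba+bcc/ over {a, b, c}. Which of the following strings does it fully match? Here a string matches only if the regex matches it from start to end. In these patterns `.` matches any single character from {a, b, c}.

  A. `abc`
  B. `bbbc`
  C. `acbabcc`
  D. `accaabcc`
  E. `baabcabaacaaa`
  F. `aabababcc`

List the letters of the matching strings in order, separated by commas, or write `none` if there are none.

A → no match
B → no match
C → match
D → no match
E → no match
F → no match

C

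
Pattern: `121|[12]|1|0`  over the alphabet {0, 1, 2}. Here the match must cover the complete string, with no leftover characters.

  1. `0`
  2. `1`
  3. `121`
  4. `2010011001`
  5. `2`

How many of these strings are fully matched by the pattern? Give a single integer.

4

1 → match
2 → match
3 → match
4 → no match
5 → match
Total matched: 4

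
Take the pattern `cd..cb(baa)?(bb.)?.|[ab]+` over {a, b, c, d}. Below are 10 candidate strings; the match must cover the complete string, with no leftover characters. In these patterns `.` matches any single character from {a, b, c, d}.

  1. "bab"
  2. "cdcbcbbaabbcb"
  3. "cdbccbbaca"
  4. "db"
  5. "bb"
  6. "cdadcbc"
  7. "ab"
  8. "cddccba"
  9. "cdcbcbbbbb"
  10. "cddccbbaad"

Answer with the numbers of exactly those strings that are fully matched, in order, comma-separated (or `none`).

1, 2, 5, 6, 7, 8, 9, 10

1 → match
2 → match
3 → no match
4 → no match
5 → match
6 → match
7 → match
8 → match
9 → match
10 → match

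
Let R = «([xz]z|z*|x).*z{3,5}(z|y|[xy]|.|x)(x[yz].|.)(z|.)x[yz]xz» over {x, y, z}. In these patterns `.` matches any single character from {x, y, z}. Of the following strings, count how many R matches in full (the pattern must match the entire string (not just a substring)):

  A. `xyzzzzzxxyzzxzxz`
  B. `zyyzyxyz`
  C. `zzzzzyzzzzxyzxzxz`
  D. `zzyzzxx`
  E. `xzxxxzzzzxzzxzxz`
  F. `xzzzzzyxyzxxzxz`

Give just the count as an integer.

4

A → match
B. `zyyzyxyz` → no match — must end with `xz`
C → match
D. `zzyzzxx` → no match — must end with `xz`
E → match
F → match
Total matched: 4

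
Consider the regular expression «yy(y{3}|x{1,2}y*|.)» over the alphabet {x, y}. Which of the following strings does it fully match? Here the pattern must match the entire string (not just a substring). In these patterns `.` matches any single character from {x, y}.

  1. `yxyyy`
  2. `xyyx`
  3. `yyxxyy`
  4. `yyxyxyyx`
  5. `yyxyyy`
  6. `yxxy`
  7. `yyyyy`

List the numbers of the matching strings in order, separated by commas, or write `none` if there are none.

1 → no match — must start with `yy`
2 → no match — must start with `yy`
3 → match
4 → no match
5 → match
6 → no match — must start with `yy`
7 → match

3, 5, 7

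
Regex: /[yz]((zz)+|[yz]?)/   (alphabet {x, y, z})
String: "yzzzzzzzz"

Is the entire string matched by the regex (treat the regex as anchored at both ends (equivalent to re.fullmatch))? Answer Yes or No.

Yes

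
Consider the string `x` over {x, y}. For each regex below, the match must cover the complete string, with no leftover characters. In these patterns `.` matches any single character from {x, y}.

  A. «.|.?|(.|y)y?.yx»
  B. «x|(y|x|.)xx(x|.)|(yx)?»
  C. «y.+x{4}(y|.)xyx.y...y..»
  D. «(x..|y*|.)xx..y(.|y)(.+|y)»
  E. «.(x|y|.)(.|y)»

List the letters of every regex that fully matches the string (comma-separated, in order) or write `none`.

A, B

A → match
B → match
C → no match — must start with `y`
D → no match
E → no match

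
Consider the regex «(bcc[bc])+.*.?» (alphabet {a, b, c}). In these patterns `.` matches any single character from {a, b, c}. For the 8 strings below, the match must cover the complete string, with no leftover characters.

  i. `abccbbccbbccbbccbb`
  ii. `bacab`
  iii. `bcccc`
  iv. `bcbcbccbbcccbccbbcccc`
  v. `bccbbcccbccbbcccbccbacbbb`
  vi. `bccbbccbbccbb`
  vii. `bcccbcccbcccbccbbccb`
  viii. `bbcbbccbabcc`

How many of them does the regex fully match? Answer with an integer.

4

i → no match — must start with `bcc`
ii → no match — must start with `bcc`
iii → match
iv → no match — must start with `bcc`
v → match
vi → match
vii → match
viii → no match — must start with `bcc`
Total matched: 4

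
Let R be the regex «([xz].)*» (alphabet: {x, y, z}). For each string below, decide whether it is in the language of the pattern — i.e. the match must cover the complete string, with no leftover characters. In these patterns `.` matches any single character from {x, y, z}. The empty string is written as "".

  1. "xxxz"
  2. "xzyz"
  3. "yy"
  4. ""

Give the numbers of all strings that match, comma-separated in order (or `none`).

1, 4

1. "xxxz" → match
2. "xzyz" → no match
3. "yy" → no match
4. "" → match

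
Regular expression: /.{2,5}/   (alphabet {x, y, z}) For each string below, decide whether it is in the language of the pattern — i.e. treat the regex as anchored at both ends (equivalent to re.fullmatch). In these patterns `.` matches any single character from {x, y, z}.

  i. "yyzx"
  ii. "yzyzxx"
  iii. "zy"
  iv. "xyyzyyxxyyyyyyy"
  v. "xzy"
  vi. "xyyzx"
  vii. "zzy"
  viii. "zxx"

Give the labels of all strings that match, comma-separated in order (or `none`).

i, iii, v, vi, vii, viii

i → match
ii → no match
iii → match
iv → no match
v → match
vi → match
vii → match
viii → match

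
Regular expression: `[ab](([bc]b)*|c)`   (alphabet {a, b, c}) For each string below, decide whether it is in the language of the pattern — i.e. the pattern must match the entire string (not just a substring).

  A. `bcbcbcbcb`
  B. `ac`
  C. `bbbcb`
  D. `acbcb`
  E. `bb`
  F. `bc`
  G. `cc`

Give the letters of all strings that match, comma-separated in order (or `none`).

A, B, C, D, F

A → match
B → match
C → match
D → match
E → no match
F → match
G → no match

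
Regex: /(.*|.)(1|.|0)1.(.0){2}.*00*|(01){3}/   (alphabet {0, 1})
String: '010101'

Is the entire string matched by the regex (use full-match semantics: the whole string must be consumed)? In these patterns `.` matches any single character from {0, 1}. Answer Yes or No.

Yes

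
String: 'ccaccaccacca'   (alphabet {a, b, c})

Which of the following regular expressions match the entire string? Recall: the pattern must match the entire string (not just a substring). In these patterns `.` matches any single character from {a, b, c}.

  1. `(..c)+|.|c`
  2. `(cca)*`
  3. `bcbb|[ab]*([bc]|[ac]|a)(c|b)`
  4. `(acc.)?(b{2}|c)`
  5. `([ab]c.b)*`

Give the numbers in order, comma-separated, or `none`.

1 → no match
2 → match
3 → no match
4 → no match
5 → no match

2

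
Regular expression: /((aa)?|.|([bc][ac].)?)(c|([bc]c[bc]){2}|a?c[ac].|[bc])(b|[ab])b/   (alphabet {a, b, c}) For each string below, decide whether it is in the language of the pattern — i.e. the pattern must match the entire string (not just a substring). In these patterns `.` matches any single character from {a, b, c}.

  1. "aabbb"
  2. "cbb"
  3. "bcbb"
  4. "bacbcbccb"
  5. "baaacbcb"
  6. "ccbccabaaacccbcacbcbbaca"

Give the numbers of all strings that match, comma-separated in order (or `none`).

1, 2, 3

1. "aabbb" → match
2. "cbb" → match
3. "bcbb" → match
4. "bacbcbccb" → no match
5. "baaacbcb" → no match
6 → no match — must end with "b"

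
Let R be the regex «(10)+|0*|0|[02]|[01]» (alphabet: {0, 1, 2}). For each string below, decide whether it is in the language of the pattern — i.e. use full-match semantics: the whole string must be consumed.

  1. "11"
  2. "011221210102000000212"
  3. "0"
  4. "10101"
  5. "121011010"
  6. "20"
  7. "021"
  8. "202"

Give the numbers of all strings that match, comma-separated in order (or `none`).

1 → no match
2 → no match
3 → match
4 → no match
5 → no match
6 → no match
7 → no match
8 → no match

3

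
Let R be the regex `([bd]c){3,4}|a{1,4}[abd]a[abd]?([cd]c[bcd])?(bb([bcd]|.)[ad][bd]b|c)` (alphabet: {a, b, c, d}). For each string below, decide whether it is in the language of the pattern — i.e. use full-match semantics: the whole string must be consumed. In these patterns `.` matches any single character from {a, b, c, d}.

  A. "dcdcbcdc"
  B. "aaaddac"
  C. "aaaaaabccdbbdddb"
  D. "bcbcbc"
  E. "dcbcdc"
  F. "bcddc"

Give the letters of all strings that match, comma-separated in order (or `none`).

A → match
B → no match
C → match
D → match
E → match
F → no match

A, C, D, E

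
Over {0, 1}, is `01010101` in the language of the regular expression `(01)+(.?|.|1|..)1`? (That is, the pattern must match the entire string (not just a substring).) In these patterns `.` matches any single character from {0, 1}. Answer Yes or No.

Yes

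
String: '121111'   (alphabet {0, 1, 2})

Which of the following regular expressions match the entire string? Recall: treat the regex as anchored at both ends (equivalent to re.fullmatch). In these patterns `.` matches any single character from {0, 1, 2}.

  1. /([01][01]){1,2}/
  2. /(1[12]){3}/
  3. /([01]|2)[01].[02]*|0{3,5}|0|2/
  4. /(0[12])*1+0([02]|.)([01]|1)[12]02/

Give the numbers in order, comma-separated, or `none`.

1 → no match
2 → match
3 → no match
4 → no match — must end with '02'

2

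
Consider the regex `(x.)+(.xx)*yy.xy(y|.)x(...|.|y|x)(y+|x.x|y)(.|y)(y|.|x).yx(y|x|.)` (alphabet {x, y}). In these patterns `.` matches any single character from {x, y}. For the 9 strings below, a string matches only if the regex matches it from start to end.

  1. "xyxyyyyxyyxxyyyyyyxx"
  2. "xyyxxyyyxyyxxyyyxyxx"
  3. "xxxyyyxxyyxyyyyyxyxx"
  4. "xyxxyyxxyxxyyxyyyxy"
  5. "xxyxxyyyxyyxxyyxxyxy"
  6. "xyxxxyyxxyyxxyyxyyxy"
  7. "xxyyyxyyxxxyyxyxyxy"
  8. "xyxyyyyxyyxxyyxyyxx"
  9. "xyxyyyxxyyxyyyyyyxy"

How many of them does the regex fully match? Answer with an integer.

9

1 → match
2 → match
3 → match
4 → match
5 → match
6 → match
7 → match
8 → match
9 → match
Total matched: 9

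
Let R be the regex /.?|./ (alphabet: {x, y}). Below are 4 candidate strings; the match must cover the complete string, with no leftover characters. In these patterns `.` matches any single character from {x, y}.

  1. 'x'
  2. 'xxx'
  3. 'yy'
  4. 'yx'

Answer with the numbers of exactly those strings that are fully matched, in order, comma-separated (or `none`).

1 → match
2 → no match
3 → no match
4 → no match

1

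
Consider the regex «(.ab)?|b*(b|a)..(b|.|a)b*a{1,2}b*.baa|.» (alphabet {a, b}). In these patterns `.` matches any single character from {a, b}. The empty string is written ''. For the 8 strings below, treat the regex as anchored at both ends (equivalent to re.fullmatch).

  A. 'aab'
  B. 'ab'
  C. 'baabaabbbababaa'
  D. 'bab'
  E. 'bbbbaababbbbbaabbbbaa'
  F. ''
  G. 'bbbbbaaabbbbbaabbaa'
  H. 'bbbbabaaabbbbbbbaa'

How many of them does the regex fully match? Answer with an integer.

A. 'aab' → match
B. 'ab' → no match
C → no match
D. 'bab' → match
E → match
F. '' → match
G → match
H → match
Total matched: 6

6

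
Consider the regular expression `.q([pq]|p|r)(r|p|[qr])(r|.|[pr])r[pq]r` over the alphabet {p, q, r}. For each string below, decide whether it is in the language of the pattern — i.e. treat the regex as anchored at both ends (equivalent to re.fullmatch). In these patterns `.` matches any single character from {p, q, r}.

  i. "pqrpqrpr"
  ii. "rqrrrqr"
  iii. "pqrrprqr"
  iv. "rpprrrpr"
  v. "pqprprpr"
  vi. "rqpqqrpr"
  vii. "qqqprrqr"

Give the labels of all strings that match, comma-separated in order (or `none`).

i → match
ii → no match
iii → match
iv → no match
v → match
vi → match
vii → match

i, iii, v, vi, vii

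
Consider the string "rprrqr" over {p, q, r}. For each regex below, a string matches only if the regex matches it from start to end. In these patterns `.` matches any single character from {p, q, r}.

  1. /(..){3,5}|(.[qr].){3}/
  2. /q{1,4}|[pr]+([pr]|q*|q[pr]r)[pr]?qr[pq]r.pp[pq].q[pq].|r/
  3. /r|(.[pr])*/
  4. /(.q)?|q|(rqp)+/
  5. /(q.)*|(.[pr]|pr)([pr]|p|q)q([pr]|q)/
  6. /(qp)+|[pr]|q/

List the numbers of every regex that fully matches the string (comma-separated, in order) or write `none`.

1 → match
2 → no match
3 → match
4 → no match
5 → no match
6 → no match

1, 3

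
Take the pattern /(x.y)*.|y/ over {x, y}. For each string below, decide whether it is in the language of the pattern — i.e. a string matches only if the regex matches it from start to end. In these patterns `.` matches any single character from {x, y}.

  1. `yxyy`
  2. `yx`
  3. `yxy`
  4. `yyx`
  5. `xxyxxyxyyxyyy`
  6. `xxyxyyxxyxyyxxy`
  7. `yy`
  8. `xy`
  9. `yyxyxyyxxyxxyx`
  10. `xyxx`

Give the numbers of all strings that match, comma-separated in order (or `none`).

1 → no match
2 → no match
3 → no match
4 → no match
5 → match
6 → no match
7 → no match
8 → no match
9 → no match
10 → no match

5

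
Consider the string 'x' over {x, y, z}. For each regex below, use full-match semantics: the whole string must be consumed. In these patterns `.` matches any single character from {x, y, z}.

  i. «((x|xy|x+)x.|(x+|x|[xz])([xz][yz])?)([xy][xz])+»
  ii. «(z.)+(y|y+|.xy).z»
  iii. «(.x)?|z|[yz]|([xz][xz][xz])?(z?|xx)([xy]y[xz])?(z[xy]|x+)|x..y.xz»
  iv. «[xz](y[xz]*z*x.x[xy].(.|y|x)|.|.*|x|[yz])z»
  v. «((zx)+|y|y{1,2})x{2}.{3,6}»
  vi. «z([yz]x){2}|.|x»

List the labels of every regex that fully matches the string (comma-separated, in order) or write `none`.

i → no match
ii → no match — must start with 'z'
iii → match
iv → no match — must end with 'z'
v → no match
vi → match

iii, vi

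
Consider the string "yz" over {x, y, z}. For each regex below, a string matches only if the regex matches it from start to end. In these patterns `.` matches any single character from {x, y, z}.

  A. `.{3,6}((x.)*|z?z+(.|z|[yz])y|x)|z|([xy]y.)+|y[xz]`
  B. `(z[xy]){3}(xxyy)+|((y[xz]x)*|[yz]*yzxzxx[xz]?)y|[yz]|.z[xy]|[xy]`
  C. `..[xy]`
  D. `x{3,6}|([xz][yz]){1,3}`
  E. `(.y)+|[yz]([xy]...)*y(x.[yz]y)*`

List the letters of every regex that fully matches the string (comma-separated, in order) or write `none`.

A → match
B → no match
C → no match
D → no match
E → no match

A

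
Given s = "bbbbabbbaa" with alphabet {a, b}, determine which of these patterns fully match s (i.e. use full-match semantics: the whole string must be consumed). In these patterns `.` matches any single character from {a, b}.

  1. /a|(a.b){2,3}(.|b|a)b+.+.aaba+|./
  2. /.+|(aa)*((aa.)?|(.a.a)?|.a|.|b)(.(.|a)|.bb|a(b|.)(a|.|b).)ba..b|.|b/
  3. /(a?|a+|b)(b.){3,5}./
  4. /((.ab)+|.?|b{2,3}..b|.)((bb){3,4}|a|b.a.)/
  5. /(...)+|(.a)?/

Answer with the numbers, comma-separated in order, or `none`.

2, 3, 4

1 → no match
2 → match
3 → match
4 → match
5 → no match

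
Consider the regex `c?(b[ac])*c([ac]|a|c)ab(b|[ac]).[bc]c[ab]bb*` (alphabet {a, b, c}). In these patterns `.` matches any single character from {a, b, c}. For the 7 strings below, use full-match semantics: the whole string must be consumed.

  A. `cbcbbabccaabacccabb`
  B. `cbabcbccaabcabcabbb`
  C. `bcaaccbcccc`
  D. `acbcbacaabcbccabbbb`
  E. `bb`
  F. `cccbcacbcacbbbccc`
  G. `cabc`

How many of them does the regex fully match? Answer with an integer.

A → no match
B → match
C → no match
D → no match
E → no match
F → no match
G → no match
Total matched: 1

1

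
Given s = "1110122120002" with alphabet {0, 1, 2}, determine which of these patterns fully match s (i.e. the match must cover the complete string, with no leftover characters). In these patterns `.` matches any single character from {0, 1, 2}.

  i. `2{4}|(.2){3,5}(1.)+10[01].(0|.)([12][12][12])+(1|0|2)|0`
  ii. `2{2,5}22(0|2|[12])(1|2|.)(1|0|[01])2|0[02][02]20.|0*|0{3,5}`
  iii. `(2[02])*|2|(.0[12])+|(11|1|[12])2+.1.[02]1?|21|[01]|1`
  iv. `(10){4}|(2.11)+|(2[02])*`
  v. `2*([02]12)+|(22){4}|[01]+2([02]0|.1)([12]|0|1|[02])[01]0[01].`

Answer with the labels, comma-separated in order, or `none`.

i → no match
ii → no match
iii → no match
iv → no match
v → match

v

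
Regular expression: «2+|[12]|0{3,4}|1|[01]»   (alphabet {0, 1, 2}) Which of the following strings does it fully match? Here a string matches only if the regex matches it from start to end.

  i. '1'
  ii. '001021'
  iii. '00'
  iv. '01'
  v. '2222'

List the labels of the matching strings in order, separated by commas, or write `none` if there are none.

i → match
ii → no match
iii → no match
iv → no match
v → match

i, v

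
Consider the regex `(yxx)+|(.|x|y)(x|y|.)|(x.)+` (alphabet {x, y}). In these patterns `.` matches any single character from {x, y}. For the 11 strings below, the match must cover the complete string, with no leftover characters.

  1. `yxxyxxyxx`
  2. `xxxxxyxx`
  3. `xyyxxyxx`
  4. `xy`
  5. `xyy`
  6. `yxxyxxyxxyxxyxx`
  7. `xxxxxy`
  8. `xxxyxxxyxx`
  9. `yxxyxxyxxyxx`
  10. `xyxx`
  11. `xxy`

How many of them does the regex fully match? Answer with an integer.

1. `yxxyxxyxx` → match
2. `xxxxxyxx` → match
3. `xyyxxyxx` → no match
4. `xy` → match
5. `xyy` → no match
6 → match
7. `xxxxxy` → match
8. `xxxyxxxyxx` → match
9. `yxxyxxyxxyxx` → match
10. `xyxx` → match
11. `xxy` → no match
Total matched: 8

8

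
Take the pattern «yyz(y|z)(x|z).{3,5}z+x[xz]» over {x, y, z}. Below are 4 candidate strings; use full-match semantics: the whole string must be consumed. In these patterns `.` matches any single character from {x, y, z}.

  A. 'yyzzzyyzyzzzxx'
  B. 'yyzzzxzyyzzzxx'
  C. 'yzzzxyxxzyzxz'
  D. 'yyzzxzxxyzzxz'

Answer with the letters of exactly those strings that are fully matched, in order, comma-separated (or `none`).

A → match
B → match
C → no match — must start with 'yyz'
D → match

A, B, D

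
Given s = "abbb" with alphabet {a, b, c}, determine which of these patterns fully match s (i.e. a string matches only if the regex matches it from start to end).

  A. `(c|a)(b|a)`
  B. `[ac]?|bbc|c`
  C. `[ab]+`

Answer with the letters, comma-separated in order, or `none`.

A → no match
B → no match
C → match

C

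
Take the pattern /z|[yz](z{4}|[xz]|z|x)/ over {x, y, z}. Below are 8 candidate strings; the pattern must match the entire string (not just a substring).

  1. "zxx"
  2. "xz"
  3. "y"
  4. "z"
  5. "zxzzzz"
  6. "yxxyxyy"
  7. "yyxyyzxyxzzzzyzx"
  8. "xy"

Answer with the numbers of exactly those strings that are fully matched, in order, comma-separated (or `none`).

1 → no match
2 → no match
3 → no match
4 → match
5 → no match
6 → no match
7 → no match
8 → no match

4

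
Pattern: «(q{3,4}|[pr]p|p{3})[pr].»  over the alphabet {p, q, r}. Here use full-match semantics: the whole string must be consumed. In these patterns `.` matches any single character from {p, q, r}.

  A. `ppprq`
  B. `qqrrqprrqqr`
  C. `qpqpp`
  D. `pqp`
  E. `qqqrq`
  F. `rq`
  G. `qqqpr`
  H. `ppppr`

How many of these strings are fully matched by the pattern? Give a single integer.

A → match
B → no match
C → no match
D → no match
E → match
F → no match
G → match
H → match
Total matched: 4

4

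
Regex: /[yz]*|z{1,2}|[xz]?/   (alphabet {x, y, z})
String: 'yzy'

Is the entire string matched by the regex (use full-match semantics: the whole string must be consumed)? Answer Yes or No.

Yes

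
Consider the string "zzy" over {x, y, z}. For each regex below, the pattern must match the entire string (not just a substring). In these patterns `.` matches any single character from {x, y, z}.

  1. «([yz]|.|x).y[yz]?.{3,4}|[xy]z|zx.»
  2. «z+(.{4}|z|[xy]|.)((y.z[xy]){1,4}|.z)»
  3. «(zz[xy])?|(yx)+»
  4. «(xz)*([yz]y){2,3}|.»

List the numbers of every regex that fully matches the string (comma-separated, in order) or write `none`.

3

1 → no match
2 → no match
3 → match
4 → no match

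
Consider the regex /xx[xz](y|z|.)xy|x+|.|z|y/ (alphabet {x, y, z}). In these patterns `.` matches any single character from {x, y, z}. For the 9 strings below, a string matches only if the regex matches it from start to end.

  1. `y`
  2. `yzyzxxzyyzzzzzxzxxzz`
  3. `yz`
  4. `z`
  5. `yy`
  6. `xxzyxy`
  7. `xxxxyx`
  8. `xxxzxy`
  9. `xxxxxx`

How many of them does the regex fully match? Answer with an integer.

1 → match
2 → no match
3 → no match
4 → match
5 → no match
6 → match
7 → no match
8 → match
9 → match
Total matched: 5

5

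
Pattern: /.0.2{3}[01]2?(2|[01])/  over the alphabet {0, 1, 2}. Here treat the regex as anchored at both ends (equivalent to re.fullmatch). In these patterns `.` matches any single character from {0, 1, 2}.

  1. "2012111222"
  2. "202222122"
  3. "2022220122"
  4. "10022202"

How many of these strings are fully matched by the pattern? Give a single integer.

1 → no match
2 → match
3 → no match
4 → match
Total matched: 2

2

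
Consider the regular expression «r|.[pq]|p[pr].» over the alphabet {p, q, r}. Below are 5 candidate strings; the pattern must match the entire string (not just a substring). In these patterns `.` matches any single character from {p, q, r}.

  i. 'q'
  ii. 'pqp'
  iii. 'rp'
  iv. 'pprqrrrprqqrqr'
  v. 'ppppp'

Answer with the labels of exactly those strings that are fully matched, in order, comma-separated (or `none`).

iii

i → no match
ii → no match
iii → match
iv → no match
v → no match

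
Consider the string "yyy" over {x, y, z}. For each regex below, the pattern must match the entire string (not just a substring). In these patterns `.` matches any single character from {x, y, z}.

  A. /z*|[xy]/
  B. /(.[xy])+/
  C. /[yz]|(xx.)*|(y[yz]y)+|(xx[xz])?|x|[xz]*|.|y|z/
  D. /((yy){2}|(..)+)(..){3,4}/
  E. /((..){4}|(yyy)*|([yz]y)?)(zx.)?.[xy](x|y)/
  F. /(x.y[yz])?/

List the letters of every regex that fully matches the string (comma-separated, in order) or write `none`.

C, E

A → no match
B → no match
C → match
D → no match
E → match
F → no match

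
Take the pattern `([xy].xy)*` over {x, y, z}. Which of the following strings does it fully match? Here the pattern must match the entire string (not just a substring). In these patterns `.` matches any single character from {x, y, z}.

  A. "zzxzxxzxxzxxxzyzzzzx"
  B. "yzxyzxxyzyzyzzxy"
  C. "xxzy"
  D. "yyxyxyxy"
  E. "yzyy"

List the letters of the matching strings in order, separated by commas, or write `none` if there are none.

D

A → no match
B → no match
C → no match
D → match
E → no match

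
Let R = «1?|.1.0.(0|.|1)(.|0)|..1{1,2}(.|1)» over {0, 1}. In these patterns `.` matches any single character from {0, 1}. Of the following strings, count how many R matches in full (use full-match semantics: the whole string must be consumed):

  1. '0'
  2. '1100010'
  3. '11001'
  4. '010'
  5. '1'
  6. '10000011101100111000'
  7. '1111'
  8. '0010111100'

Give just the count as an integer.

3

1 → no match
2 → match
3 → no match
4 → no match
5 → match
6 → no match
7 → match
8 → no match
Total matched: 3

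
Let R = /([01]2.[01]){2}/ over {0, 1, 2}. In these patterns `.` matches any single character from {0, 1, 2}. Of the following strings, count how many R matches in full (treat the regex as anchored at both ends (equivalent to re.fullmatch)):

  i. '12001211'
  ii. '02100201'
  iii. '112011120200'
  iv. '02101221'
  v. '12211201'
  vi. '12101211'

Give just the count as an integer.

5

i. '12001211' → match
ii. '02100201' → match
iii. '112011120200' → no match
iv. '02101221' → match
v. '12211201' → match
vi. '12101211' → match
Total matched: 5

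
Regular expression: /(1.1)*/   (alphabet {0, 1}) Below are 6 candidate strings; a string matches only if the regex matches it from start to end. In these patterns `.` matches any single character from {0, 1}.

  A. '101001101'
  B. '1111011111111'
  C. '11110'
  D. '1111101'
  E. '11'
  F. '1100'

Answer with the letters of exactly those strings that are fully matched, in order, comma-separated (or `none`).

none

A → no match
B → no match
C → no match
D → no match
E → no match
F → no match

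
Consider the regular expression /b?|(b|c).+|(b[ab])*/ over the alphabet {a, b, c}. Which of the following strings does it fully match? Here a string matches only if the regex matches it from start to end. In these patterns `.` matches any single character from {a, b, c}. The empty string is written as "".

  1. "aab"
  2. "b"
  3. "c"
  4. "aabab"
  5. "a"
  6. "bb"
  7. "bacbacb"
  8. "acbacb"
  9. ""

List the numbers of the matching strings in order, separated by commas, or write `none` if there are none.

1 → no match
2 → match
3 → no match
4 → no match
5 → no match
6 → match
7 → match
8 → no match
9 → match

2, 6, 7, 9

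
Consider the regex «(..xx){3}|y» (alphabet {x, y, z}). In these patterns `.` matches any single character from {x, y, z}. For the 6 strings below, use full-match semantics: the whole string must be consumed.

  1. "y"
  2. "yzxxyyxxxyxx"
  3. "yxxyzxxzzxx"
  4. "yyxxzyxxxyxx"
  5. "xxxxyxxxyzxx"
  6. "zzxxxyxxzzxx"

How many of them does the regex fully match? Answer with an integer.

5

1 → match
2 → match
3 → no match
4 → match
5 → match
6 → match
Total matched: 5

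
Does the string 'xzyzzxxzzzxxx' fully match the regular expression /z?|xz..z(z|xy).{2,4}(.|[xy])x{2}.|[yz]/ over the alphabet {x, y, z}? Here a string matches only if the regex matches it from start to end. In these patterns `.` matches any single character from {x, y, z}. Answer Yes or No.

No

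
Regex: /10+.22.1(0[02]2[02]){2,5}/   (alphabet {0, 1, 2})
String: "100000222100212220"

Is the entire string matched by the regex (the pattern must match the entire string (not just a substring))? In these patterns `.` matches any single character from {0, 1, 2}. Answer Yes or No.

No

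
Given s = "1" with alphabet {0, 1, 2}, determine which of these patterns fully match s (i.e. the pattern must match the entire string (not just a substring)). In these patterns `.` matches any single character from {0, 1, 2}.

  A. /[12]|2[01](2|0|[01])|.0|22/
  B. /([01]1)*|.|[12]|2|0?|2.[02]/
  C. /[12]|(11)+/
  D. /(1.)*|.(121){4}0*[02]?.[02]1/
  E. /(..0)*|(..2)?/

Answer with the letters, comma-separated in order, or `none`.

A, B, C

A → match
B → match
C → match
D → no match
E → no match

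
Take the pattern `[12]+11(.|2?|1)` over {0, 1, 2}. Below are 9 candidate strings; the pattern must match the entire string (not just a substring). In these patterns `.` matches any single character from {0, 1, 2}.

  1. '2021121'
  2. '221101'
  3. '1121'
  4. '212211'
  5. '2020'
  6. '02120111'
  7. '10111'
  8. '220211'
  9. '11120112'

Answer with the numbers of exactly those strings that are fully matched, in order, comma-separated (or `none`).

4

1. '2021121' → no match
2. '221101' → no match
3. '1121' → no match
4. '212211' → match
5. '2020' → no match
6. '02120111' → no match
7. '10111' → no match
8. '220211' → no match
9. '11120112' → no match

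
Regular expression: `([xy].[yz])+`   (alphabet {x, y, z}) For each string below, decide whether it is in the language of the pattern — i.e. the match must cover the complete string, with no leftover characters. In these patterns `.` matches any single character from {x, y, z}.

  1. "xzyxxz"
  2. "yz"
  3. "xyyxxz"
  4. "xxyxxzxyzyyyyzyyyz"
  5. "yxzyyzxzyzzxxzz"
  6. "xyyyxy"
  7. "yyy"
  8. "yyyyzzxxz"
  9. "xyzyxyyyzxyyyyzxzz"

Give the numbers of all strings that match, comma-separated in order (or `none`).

1, 3, 4, 6, 7, 8, 9

1 → match
2 → no match
3 → match
4 → match
5 → no match
6 → match
7 → match
8 → match
9 → match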